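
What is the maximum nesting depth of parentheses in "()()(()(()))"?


Input: "()()(()(()))"
Tracking depth:
  Position 0 '(': depth becomes 1
  Position 1 ')': depth becomes 0
  Position 2 '(': depth becomes 1
  Position 3 ')': depth becomes 0
  Position 4 '(': depth becomes 1
  Position 5 '(': depth becomes 2
  Position 6 ')': depth becomes 1
  Position 7 '(': depth becomes 2
  Position 8 '(': depth becomes 3
  Position 9 ')': depth becomes 2
  Position 10 ')': depth becomes 1
  Position 11 ')': depth becomes 0
Maximum depth reached: 3

3


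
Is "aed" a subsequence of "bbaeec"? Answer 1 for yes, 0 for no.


Check if "aed" is a subsequence of "bbaeec"
Greedy scan:
  Position 0 ('b'): no match needed
  Position 1 ('b'): no match needed
  Position 2 ('a'): matches sub[0] = 'a'
  Position 3 ('e'): matches sub[1] = 'e'
  Position 4 ('e'): no match needed
  Position 5 ('c'): no match needed
Only matched 2/3 characters => not a subsequence

0


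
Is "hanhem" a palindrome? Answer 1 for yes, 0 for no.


Input: hanhem
Reversed: mehnah
  Compare pos 0 ('h') with pos 5 ('m'): MISMATCH
  Compare pos 1 ('a') with pos 4 ('e'): MISMATCH
  Compare pos 2 ('n') with pos 3 ('h'): MISMATCH
Result: not a palindrome

0


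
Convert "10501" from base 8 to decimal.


Input: "10501" in base 8
Positional expansion:
  Digit '1' (value 1) x 8^4 = 4096
  Digit '0' (value 0) x 8^3 = 0
  Digit '5' (value 5) x 8^2 = 320
  Digit '0' (value 0) x 8^1 = 0
  Digit '1' (value 1) x 8^0 = 1
Sum = 4417

4417


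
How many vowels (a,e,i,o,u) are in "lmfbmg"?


Input: lmfbmg
Checking each character:
  'l' at position 0: consonant
  'm' at position 1: consonant
  'f' at position 2: consonant
  'b' at position 3: consonant
  'm' at position 4: consonant
  'g' at position 5: consonant
Total vowels: 0

0


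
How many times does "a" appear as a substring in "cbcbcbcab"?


Searching for "a" in "cbcbcbcab"
Scanning each position:
  Position 0: "c" => no
  Position 1: "b" => no
  Position 2: "c" => no
  Position 3: "b" => no
  Position 4: "c" => no
  Position 5: "b" => no
  Position 6: "c" => no
  Position 7: "a" => MATCH
  Position 8: "b" => no
Total occurrences: 1

1


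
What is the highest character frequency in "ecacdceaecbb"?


Input: ecacdceaecbb
Character counts:
  'a': 2
  'b': 2
  'c': 4
  'd': 1
  'e': 3
Maximum frequency: 4

4


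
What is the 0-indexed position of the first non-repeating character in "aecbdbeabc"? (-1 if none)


Input: aecbdbeabc
Character frequencies:
  'a': 2
  'b': 3
  'c': 2
  'd': 1
  'e': 2
Scanning left to right for freq == 1:
  Position 0 ('a'): freq=2, skip
  Position 1 ('e'): freq=2, skip
  Position 2 ('c'): freq=2, skip
  Position 3 ('b'): freq=3, skip
  Position 4 ('d'): unique! => answer = 4

4


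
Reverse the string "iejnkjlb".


Input: iejnkjlb
Reading characters right to left:
  Position 7: 'b'
  Position 6: 'l'
  Position 5: 'j'
  Position 4: 'k'
  Position 3: 'n'
  Position 2: 'j'
  Position 1: 'e'
  Position 0: 'i'
Reversed: bljknjei

bljknjei


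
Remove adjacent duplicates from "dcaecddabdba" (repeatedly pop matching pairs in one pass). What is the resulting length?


Input: dcaecddabdba
Stack-based adjacent duplicate removal:
  Read 'd': push. Stack: d
  Read 'c': push. Stack: dc
  Read 'a': push. Stack: dca
  Read 'e': push. Stack: dcae
  Read 'c': push. Stack: dcaec
  Read 'd': push. Stack: dcaecd
  Read 'd': matches stack top 'd' => pop. Stack: dcaec
  Read 'a': push. Stack: dcaeca
  Read 'b': push. Stack: dcaecab
  Read 'd': push. Stack: dcaecabd
  Read 'b': push. Stack: dcaecabdb
  Read 'a': push. Stack: dcaecabdba
Final stack: "dcaecabdba" (length 10)

10


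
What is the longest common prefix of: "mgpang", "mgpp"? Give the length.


Words: mgpang, mgpp
  Position 0: all 'm' => match
  Position 1: all 'g' => match
  Position 2: all 'p' => match
  Position 3: ('a', 'p') => mismatch, stop
LCP = "mgp" (length 3)

3


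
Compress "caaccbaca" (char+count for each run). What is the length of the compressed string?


Input: caaccbaca
Runs:
  'c' x 1 => "c1"
  'a' x 2 => "a2"
  'c' x 2 => "c2"
  'b' x 1 => "b1"
  'a' x 1 => "a1"
  'c' x 1 => "c1"
  'a' x 1 => "a1"
Compressed: "c1a2c2b1a1c1a1"
Compressed length: 14

14


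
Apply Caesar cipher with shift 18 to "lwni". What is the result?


Caesar cipher: shift "lwni" by 18
  'l' (pos 11) + 18 = pos 3 = 'd'
  'w' (pos 22) + 18 = pos 14 = 'o'
  'n' (pos 13) + 18 = pos 5 = 'f'
  'i' (pos 8) + 18 = pos 0 = 'a'
Result: dofa

dofa


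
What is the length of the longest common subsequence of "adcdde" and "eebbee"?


LCS of "adcdde" and "eebbee"
DP table:
           e    e    b    b    e    e
      0    0    0    0    0    0    0
  a   0    0    0    0    0    0    0
  d   0    0    0    0    0    0    0
  c   0    0    0    0    0    0    0
  d   0    0    0    0    0    0    0
  d   0    0    0    0    0    0    0
  e   0    1    1    1    1    1    1
LCS length = dp[6][6] = 1

1


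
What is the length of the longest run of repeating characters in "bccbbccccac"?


Input: "bccbbccccac"
Scanning for longest run:
  Position 1 ('c'): new char, reset run to 1
  Position 2 ('c'): continues run of 'c', length=2
  Position 3 ('b'): new char, reset run to 1
  Position 4 ('b'): continues run of 'b', length=2
  Position 5 ('c'): new char, reset run to 1
  Position 6 ('c'): continues run of 'c', length=2
  Position 7 ('c'): continues run of 'c', length=3
  Position 8 ('c'): continues run of 'c', length=4
  Position 9 ('a'): new char, reset run to 1
  Position 10 ('c'): new char, reset run to 1
Longest run: 'c' with length 4

4


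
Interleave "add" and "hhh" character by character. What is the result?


Interleaving "add" and "hhh":
  Position 0: 'a' from first, 'h' from second => "ah"
  Position 1: 'd' from first, 'h' from second => "dh"
  Position 2: 'd' from first, 'h' from second => "dh"
Result: ahdhdh

ahdhdh


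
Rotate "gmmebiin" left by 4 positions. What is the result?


Input: "gmmebiin", rotate left by 4
First 4 characters: "gmme"
Remaining characters: "biin"
Concatenate remaining + first: "biin" + "gmme" = "biingmme"

biingmme


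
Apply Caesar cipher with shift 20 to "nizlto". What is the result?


Caesar cipher: shift "nizlto" by 20
  'n' (pos 13) + 20 = pos 7 = 'h'
  'i' (pos 8) + 20 = pos 2 = 'c'
  'z' (pos 25) + 20 = pos 19 = 't'
  'l' (pos 11) + 20 = pos 5 = 'f'
  't' (pos 19) + 20 = pos 13 = 'n'
  'o' (pos 14) + 20 = pos 8 = 'i'
Result: hctfni

hctfni


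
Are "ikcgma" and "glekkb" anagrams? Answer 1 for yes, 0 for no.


Strings: "ikcgma", "glekkb"
Sorted first:  acgikm
Sorted second: begkkl
Differ at position 0: 'a' vs 'b' => not anagrams

0


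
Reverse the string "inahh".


Input: inahh
Reading characters right to left:
  Position 4: 'h'
  Position 3: 'h'
  Position 2: 'a'
  Position 1: 'n'
  Position 0: 'i'
Reversed: hhani

hhani


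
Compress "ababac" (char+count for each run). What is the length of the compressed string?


Input: ababac
Runs:
  'a' x 1 => "a1"
  'b' x 1 => "b1"
  'a' x 1 => "a1"
  'b' x 1 => "b1"
  'a' x 1 => "a1"
  'c' x 1 => "c1"
Compressed: "a1b1a1b1a1c1"
Compressed length: 12

12


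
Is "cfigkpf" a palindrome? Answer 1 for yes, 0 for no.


Input: cfigkpf
Reversed: fpkgifc
  Compare pos 0 ('c') with pos 6 ('f'): MISMATCH
  Compare pos 1 ('f') with pos 5 ('p'): MISMATCH
  Compare pos 2 ('i') with pos 4 ('k'): MISMATCH
Result: not a palindrome

0


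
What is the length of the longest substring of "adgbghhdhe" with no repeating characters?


Input: "adgbghhdhe"
Sliding window (track last position of each char):
  Position 0 ('a'): window [0,0] length 1 -- new best
  Position 1 ('d'): window [0,1] length 2 -- new best
  Position 2 ('g'): window [0,2] length 3 -- new best
  Position 3 ('b'): window [0,3] length 4 -- new best
  Position 4 ('g'): repeat (last at 2), move window start to 3
  Position 4 ('g'): window [3,4] length 2
  Position 5 ('h'): window [3,5] length 3
  Position 6 ('h'): repeat (last at 5), move window start to 6
  Position 6 ('h'): window [6,6] length 1
  Position 7 ('d'): window [6,7] length 2
  Position 8 ('h'): repeat (last at 6), move window start to 7
  Position 8 ('h'): window [7,8] length 2
  Position 9 ('e'): window [7,9] length 3
Longest substring with no repeats: "adgb" with length 4

4


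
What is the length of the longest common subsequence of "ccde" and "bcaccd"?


LCS of "ccde" and "bcaccd"
DP table:
           b    c    a    c    c    d
      0    0    0    0    0    0    0
  c   0    0    1    1    1    1    1
  c   0    0    1    1    2    2    2
  d   0    0    1    1    2    2    3
  e   0    0    1    1    2    2    3
LCS length = dp[4][6] = 3

3


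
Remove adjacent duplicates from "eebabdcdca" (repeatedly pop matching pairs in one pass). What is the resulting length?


Input: eebabdcdca
Stack-based adjacent duplicate removal:
  Read 'e': push. Stack: e
  Read 'e': matches stack top 'e' => pop. Stack: (empty)
  Read 'b': push. Stack: b
  Read 'a': push. Stack: ba
  Read 'b': push. Stack: bab
  Read 'd': push. Stack: babd
  Read 'c': push. Stack: babdc
  Read 'd': push. Stack: babdcd
  Read 'c': push. Stack: babdcdc
  Read 'a': push. Stack: babdcdca
Final stack: "babdcdca" (length 8)

8


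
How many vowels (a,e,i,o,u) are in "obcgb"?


Input: obcgb
Checking each character:
  'o' at position 0: vowel (running total: 1)
  'b' at position 1: consonant
  'c' at position 2: consonant
  'g' at position 3: consonant
  'b' at position 4: consonant
Total vowels: 1

1


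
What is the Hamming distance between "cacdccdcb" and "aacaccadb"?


Comparing "cacdccdcb" and "aacaccadb" position by position:
  Position 0: 'c' vs 'a' => differ
  Position 1: 'a' vs 'a' => same
  Position 2: 'c' vs 'c' => same
  Position 3: 'd' vs 'a' => differ
  Position 4: 'c' vs 'c' => same
  Position 5: 'c' vs 'c' => same
  Position 6: 'd' vs 'a' => differ
  Position 7: 'c' vs 'd' => differ
  Position 8: 'b' vs 'b' => same
Total differences (Hamming distance): 4

4


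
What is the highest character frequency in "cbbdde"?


Input: cbbdde
Character counts:
  'b': 2
  'c': 1
  'd': 2
  'e': 1
Maximum frequency: 2

2


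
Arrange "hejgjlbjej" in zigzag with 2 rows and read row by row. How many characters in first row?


Zigzag "hejgjlbjej" into 2 rows:
Placing characters:
  'h' => row 0
  'e' => row 1
  'j' => row 0
  'g' => row 1
  'j' => row 0
  'l' => row 1
  'b' => row 0
  'j' => row 1
  'e' => row 0
  'j' => row 1
Rows:
  Row 0: "hjjbe"
  Row 1: "egljj"
First row length: 5

5


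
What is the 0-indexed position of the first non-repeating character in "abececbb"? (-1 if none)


Input: abececbb
Character frequencies:
  'a': 1
  'b': 3
  'c': 2
  'e': 2
Scanning left to right for freq == 1:
  Position 0 ('a'): unique! => answer = 0

0


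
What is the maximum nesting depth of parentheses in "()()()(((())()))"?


Input: "()()()(((())()))"
Tracking depth:
  Position 0 '(': depth becomes 1
  Position 1 ')': depth becomes 0
  Position 2 '(': depth becomes 1
  Position 3 ')': depth becomes 0
  Position 4 '(': depth becomes 1
  Position 5 ')': depth becomes 0
  Position 6 '(': depth becomes 1
  Position 7 '(': depth becomes 2
  Position 8 '(': depth becomes 3
  Position 9 '(': depth becomes 4
  Position 10 ')': depth becomes 3
  Position 11 ')': depth becomes 2
  Position 12 '(': depth becomes 3
  Position 13 ')': depth becomes 2
  Position 14 ')': depth becomes 1
  Position 15 ')': depth becomes 0
Maximum depth reached: 4

4


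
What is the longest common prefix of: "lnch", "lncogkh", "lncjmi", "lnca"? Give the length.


Words: lnch, lncogkh, lncjmi, lnca
  Position 0: all 'l' => match
  Position 1: all 'n' => match
  Position 2: all 'c' => match
  Position 3: ('h', 'o', 'j', 'a') => mismatch, stop
LCP = "lnc" (length 3)

3


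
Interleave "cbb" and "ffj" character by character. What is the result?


Interleaving "cbb" and "ffj":
  Position 0: 'c' from first, 'f' from second => "cf"
  Position 1: 'b' from first, 'f' from second => "bf"
  Position 2: 'b' from first, 'j' from second => "bj"
Result: cfbfbj

cfbfbj


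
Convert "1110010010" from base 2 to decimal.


Input: "1110010010" in base 2
Positional expansion:
  Digit '1' (value 1) x 2^9 = 512
  Digit '1' (value 1) x 2^8 = 256
  Digit '1' (value 1) x 2^7 = 128
  Digit '0' (value 0) x 2^6 = 0
  Digit '0' (value 0) x 2^5 = 0
  Digit '1' (value 1) x 2^4 = 16
  Digit '0' (value 0) x 2^3 = 0
  Digit '0' (value 0) x 2^2 = 0
  Digit '1' (value 1) x 2^1 = 2
  Digit '0' (value 0) x 2^0 = 0
Sum = 914

914


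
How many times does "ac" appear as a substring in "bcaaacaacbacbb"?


Searching for "ac" in "bcaaacaacbacbb"
Scanning each position:
  Position 0: "bc" => no
  Position 1: "ca" => no
  Position 2: "aa" => no
  Position 3: "aa" => no
  Position 4: "ac" => MATCH
  Position 5: "ca" => no
  Position 6: "aa" => no
  Position 7: "ac" => MATCH
  Position 8: "cb" => no
  Position 9: "ba" => no
  Position 10: "ac" => MATCH
  Position 11: "cb" => no
  Position 12: "bb" => no
Total occurrences: 3

3


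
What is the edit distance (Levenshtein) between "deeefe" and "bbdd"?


Computing edit distance: "deeefe" -> "bbdd"
DP table:
           b    b    d    d
      0    1    2    3    4
  d   1    1    2    2    3
  e   2    2    2    3    3
  e   3    3    3    3    4
  e   4    4    4    4    4
  f   5    5    5    5    5
  e   6    6    6    6    6
Edit distance = dp[6][4] = 6

6


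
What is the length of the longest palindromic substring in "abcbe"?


Input: "abcbe"
Checking substrings for palindromes:
  [1:4] "bcb" (len 3) => palindrome
Longest palindromic substring: "bcb" with length 3

3


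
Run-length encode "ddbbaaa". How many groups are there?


Input: ddbbaaa
Scanning for consecutive runs:
  Group 1: 'd' x 2 (positions 0-1)
  Group 2: 'b' x 2 (positions 2-3)
  Group 3: 'a' x 3 (positions 4-6)
Total groups: 3

3


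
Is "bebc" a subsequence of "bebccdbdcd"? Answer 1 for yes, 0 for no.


Check if "bebc" is a subsequence of "bebccdbdcd"
Greedy scan:
  Position 0 ('b'): matches sub[0] = 'b'
  Position 1 ('e'): matches sub[1] = 'e'
  Position 2 ('b'): matches sub[2] = 'b'
  Position 3 ('c'): matches sub[3] = 'c'
  Position 4 ('c'): no match needed
  Position 5 ('d'): no match needed
  Position 6 ('b'): no match needed
  Position 7 ('d'): no match needed
  Position 8 ('c'): no match needed
  Position 9 ('d'): no match needed
All 4 characters matched => is a subsequence

1


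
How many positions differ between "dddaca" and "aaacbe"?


Comparing "dddaca" and "aaacbe" position by position:
  Position 0: 'd' vs 'a' => DIFFER
  Position 1: 'd' vs 'a' => DIFFER
  Position 2: 'd' vs 'a' => DIFFER
  Position 3: 'a' vs 'c' => DIFFER
  Position 4: 'c' vs 'b' => DIFFER
  Position 5: 'a' vs 'e' => DIFFER
Positions that differ: 6

6


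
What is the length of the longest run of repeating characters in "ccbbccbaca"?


Input: "ccbbccbaca"
Scanning for longest run:
  Position 1 ('c'): continues run of 'c', length=2
  Position 2 ('b'): new char, reset run to 1
  Position 3 ('b'): continues run of 'b', length=2
  Position 4 ('c'): new char, reset run to 1
  Position 5 ('c'): continues run of 'c', length=2
  Position 6 ('b'): new char, reset run to 1
  Position 7 ('a'): new char, reset run to 1
  Position 8 ('c'): new char, reset run to 1
  Position 9 ('a'): new char, reset run to 1
Longest run: 'c' with length 2

2


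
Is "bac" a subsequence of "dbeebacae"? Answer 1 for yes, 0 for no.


Check if "bac" is a subsequence of "dbeebacae"
Greedy scan:
  Position 0 ('d'): no match needed
  Position 1 ('b'): matches sub[0] = 'b'
  Position 2 ('e'): no match needed
  Position 3 ('e'): no match needed
  Position 4 ('b'): no match needed
  Position 5 ('a'): matches sub[1] = 'a'
  Position 6 ('c'): matches sub[2] = 'c'
  Position 7 ('a'): no match needed
  Position 8 ('e'): no match needed
All 3 characters matched => is a subsequence

1


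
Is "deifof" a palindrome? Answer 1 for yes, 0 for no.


Input: deifof
Reversed: fofied
  Compare pos 0 ('d') with pos 5 ('f'): MISMATCH
  Compare pos 1 ('e') with pos 4 ('o'): MISMATCH
  Compare pos 2 ('i') with pos 3 ('f'): MISMATCH
Result: not a palindrome

0


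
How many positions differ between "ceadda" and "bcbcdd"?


Comparing "ceadda" and "bcbcdd" position by position:
  Position 0: 'c' vs 'b' => DIFFER
  Position 1: 'e' vs 'c' => DIFFER
  Position 2: 'a' vs 'b' => DIFFER
  Position 3: 'd' vs 'c' => DIFFER
  Position 4: 'd' vs 'd' => same
  Position 5: 'a' vs 'd' => DIFFER
Positions that differ: 5

5


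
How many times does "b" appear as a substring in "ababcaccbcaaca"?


Searching for "b" in "ababcaccbcaaca"
Scanning each position:
  Position 0: "a" => no
  Position 1: "b" => MATCH
  Position 2: "a" => no
  Position 3: "b" => MATCH
  Position 4: "c" => no
  Position 5: "a" => no
  Position 6: "c" => no
  Position 7: "c" => no
  Position 8: "b" => MATCH
  Position 9: "c" => no
  Position 10: "a" => no
  Position 11: "a" => no
  Position 12: "c" => no
  Position 13: "a" => no
Total occurrences: 3

3


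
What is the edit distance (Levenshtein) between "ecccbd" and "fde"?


Computing edit distance: "ecccbd" -> "fde"
DP table:
           f    d    e
      0    1    2    3
  e   1    1    2    2
  c   2    2    2    3
  c   3    3    3    3
  c   4    4    4    4
  b   5    5    5    5
  d   6    6    5    6
Edit distance = dp[6][3] = 6

6


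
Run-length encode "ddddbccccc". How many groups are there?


Input: ddddbccccc
Scanning for consecutive runs:
  Group 1: 'd' x 4 (positions 0-3)
  Group 2: 'b' x 1 (positions 4-4)
  Group 3: 'c' x 5 (positions 5-9)
Total groups: 3

3


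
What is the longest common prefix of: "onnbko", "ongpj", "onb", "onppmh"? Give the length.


Words: onnbko, ongpj, onb, onppmh
  Position 0: all 'o' => match
  Position 1: all 'n' => match
  Position 2: ('n', 'g', 'b', 'p') => mismatch, stop
LCP = "on" (length 2)

2


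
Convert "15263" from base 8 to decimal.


Input: "15263" in base 8
Positional expansion:
  Digit '1' (value 1) x 8^4 = 4096
  Digit '5' (value 5) x 8^3 = 2560
  Digit '2' (value 2) x 8^2 = 128
  Digit '6' (value 6) x 8^1 = 48
  Digit '3' (value 3) x 8^0 = 3
Sum = 6835

6835


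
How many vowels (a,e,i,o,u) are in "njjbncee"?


Input: njjbncee
Checking each character:
  'n' at position 0: consonant
  'j' at position 1: consonant
  'j' at position 2: consonant
  'b' at position 3: consonant
  'n' at position 4: consonant
  'c' at position 5: consonant
  'e' at position 6: vowel (running total: 1)
  'e' at position 7: vowel (running total: 2)
Total vowels: 2

2


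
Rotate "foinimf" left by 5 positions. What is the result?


Input: "foinimf", rotate left by 5
First 5 characters: "foini"
Remaining characters: "mf"
Concatenate remaining + first: "mf" + "foini" = "mffoini"

mffoini


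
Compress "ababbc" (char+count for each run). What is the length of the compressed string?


Input: ababbc
Runs:
  'a' x 1 => "a1"
  'b' x 1 => "b1"
  'a' x 1 => "a1"
  'b' x 2 => "b2"
  'c' x 1 => "c1"
Compressed: "a1b1a1b2c1"
Compressed length: 10

10


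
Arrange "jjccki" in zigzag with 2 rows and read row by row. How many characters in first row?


Zigzag "jjccki" into 2 rows:
Placing characters:
  'j' => row 0
  'j' => row 1
  'c' => row 0
  'c' => row 1
  'k' => row 0
  'i' => row 1
Rows:
  Row 0: "jck"
  Row 1: "jci"
First row length: 3

3


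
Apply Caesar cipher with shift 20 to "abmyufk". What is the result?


Caesar cipher: shift "abmyufk" by 20
  'a' (pos 0) + 20 = pos 20 = 'u'
  'b' (pos 1) + 20 = pos 21 = 'v'
  'm' (pos 12) + 20 = pos 6 = 'g'
  'y' (pos 24) + 20 = pos 18 = 's'
  'u' (pos 20) + 20 = pos 14 = 'o'
  'f' (pos 5) + 20 = pos 25 = 'z'
  'k' (pos 10) + 20 = pos 4 = 'e'
Result: uvgsoze

uvgsoze


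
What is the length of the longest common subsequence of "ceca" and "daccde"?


LCS of "ceca" and "daccde"
DP table:
           d    a    c    c    d    e
      0    0    0    0    0    0    0
  c   0    0    0    1    1    1    1
  e   0    0    0    1    1    1    2
  c   0    0    0    1    2    2    2
  a   0    0    1    1    2    2    2
LCS length = dp[4][6] = 2

2


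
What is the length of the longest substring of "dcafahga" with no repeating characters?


Input: "dcafahga"
Sliding window (track last position of each char):
  Position 0 ('d'): window [0,0] length 1 -- new best
  Position 1 ('c'): window [0,1] length 2 -- new best
  Position 2 ('a'): window [0,2] length 3 -- new best
  Position 3 ('f'): window [0,3] length 4 -- new best
  Position 4 ('a'): repeat (last at 2), move window start to 3
  Position 4 ('a'): window [3,4] length 2
  Position 5 ('h'): window [3,5] length 3
  Position 6 ('g'): window [3,6] length 4
  Position 7 ('a'): repeat (last at 4), move window start to 5
  Position 7 ('a'): window [5,7] length 3
Longest substring with no repeats: "dcaf" with length 4

4


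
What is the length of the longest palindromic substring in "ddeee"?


Input: "ddeee"
Checking substrings for palindromes:
  [2:5] "eee" (len 3) => palindrome
  [0:2] "dd" (len 2) => palindrome
  [2:4] "ee" (len 2) => palindrome
  [3:5] "ee" (len 2) => palindrome
Longest palindromic substring: "eee" with length 3

3


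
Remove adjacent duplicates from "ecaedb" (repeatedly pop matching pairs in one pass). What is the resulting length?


Input: ecaedb
Stack-based adjacent duplicate removal:
  Read 'e': push. Stack: e
  Read 'c': push. Stack: ec
  Read 'a': push. Stack: eca
  Read 'e': push. Stack: ecae
  Read 'd': push. Stack: ecaed
  Read 'b': push. Stack: ecaedb
Final stack: "ecaedb" (length 6)

6


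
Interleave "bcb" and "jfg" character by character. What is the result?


Interleaving "bcb" and "jfg":
  Position 0: 'b' from first, 'j' from second => "bj"
  Position 1: 'c' from first, 'f' from second => "cf"
  Position 2: 'b' from first, 'g' from second => "bg"
Result: bjcfbg

bjcfbg


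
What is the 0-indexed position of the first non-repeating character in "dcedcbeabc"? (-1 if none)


Input: dcedcbeabc
Character frequencies:
  'a': 1
  'b': 2
  'c': 3
  'd': 2
  'e': 2
Scanning left to right for freq == 1:
  Position 0 ('d'): freq=2, skip
  Position 1 ('c'): freq=3, skip
  Position 2 ('e'): freq=2, skip
  Position 3 ('d'): freq=2, skip
  Position 4 ('c'): freq=3, skip
  Position 5 ('b'): freq=2, skip
  Position 6 ('e'): freq=2, skip
  Position 7 ('a'): unique! => answer = 7

7


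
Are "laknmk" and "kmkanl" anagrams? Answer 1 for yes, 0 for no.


Strings: "laknmk", "kmkanl"
Sorted first:  akklmn
Sorted second: akklmn
Sorted forms match => anagrams

1


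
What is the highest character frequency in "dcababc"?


Input: dcababc
Character counts:
  'a': 2
  'b': 2
  'c': 2
  'd': 1
Maximum frequency: 2

2


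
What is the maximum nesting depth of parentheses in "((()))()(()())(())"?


Input: "((()))()(()())(())"
Tracking depth:
  Position 0 '(': depth becomes 1
  Position 1 '(': depth becomes 2
  Position 2 '(': depth becomes 3
  Position 3 ')': depth becomes 2
  Position 4 ')': depth becomes 1
  Position 5 ')': depth becomes 0
  Position 6 '(': depth becomes 1
  Position 7 ')': depth becomes 0
  Position 8 '(': depth becomes 1
  Position 9 '(': depth becomes 2
  Position 10 ')': depth becomes 1
  Position 11 '(': depth becomes 2
  Position 12 ')': depth becomes 1
  Position 13 ')': depth becomes 0
  Position 14 '(': depth becomes 1
  Position 15 '(': depth becomes 2
  Position 16 ')': depth becomes 1
  Position 17 ')': depth becomes 0
Maximum depth reached: 3

3


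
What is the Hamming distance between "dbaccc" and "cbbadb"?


Comparing "dbaccc" and "cbbadb" position by position:
  Position 0: 'd' vs 'c' => differ
  Position 1: 'b' vs 'b' => same
  Position 2: 'a' vs 'b' => differ
  Position 3: 'c' vs 'a' => differ
  Position 4: 'c' vs 'd' => differ
  Position 5: 'c' vs 'b' => differ
Total differences (Hamming distance): 5

5


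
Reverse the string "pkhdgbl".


Input: pkhdgbl
Reading characters right to left:
  Position 6: 'l'
  Position 5: 'b'
  Position 4: 'g'
  Position 3: 'd'
  Position 2: 'h'
  Position 1: 'k'
  Position 0: 'p'
Reversed: lbgdhkp

lbgdhkp


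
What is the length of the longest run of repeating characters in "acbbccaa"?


Input: "acbbccaa"
Scanning for longest run:
  Position 1 ('c'): new char, reset run to 1
  Position 2 ('b'): new char, reset run to 1
  Position 3 ('b'): continues run of 'b', length=2
  Position 4 ('c'): new char, reset run to 1
  Position 5 ('c'): continues run of 'c', length=2
  Position 6 ('a'): new char, reset run to 1
  Position 7 ('a'): continues run of 'a', length=2
Longest run: 'b' with length 2

2


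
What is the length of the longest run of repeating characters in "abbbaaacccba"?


Input: "abbbaaacccba"
Scanning for longest run:
  Position 1 ('b'): new char, reset run to 1
  Position 2 ('b'): continues run of 'b', length=2
  Position 3 ('b'): continues run of 'b', length=3
  Position 4 ('a'): new char, reset run to 1
  Position 5 ('a'): continues run of 'a', length=2
  Position 6 ('a'): continues run of 'a', length=3
  Position 7 ('c'): new char, reset run to 1
  Position 8 ('c'): continues run of 'c', length=2
  Position 9 ('c'): continues run of 'c', length=3
  Position 10 ('b'): new char, reset run to 1
  Position 11 ('a'): new char, reset run to 1
Longest run: 'b' with length 3

3


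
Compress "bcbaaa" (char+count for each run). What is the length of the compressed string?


Input: bcbaaa
Runs:
  'b' x 1 => "b1"
  'c' x 1 => "c1"
  'b' x 1 => "b1"
  'a' x 3 => "a3"
Compressed: "b1c1b1a3"
Compressed length: 8

8


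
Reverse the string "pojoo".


Input: pojoo
Reading characters right to left:
  Position 4: 'o'
  Position 3: 'o'
  Position 2: 'j'
  Position 1: 'o'
  Position 0: 'p'
Reversed: oojop

oojop


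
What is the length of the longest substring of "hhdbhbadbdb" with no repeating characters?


Input: "hhdbhbadbdb"
Sliding window (track last position of each char):
  Position 0 ('h'): window [0,0] length 1 -- new best
  Position 1 ('h'): repeat (last at 0), move window start to 1
  Position 1 ('h'): window [1,1] length 1
  Position 2 ('d'): window [1,2] length 2 -- new best
  Position 3 ('b'): window [1,3] length 3 -- new best
  Position 4 ('h'): repeat (last at 1), move window start to 2
  Position 4 ('h'): window [2,4] length 3
  Position 5 ('b'): repeat (last at 3), move window start to 4
  Position 5 ('b'): window [4,5] length 2
  Position 6 ('a'): window [4,6] length 3
  Position 7 ('d'): window [4,7] length 4 -- new best
  Position 8 ('b'): repeat (last at 5), move window start to 6
  Position 8 ('b'): window [6,8] length 3
  Position 9 ('d'): repeat (last at 7), move window start to 8
  Position 9 ('d'): window [8,9] length 2
  Position 10 ('b'): repeat (last at 8), move window start to 9
  Position 10 ('b'): window [9,10] length 2
Longest substring with no repeats: "hbad" with length 4

4


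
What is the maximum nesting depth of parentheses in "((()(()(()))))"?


Input: "((()(()(()))))"
Tracking depth:
  Position 0 '(': depth becomes 1
  Position 1 '(': depth becomes 2
  Position 2 '(': depth becomes 3
  Position 3 ')': depth becomes 2
  Position 4 '(': depth becomes 3
  Position 5 '(': depth becomes 4
  Position 6 ')': depth becomes 3
  Position 7 '(': depth becomes 4
  Position 8 '(': depth becomes 5
  Position 9 ')': depth becomes 4
  Position 10 ')': depth becomes 3
  Position 11 ')': depth becomes 2
  Position 12 ')': depth becomes 1
  Position 13 ')': depth becomes 0
Maximum depth reached: 5

5


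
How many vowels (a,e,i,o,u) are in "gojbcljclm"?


Input: gojbcljclm
Checking each character:
  'g' at position 0: consonant
  'o' at position 1: vowel (running total: 1)
  'j' at position 2: consonant
  'b' at position 3: consonant
  'c' at position 4: consonant
  'l' at position 5: consonant
  'j' at position 6: consonant
  'c' at position 7: consonant
  'l' at position 8: consonant
  'm' at position 9: consonant
Total vowels: 1

1


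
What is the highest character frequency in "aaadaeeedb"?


Input: aaadaeeedb
Character counts:
  'a': 4
  'b': 1
  'd': 2
  'e': 3
Maximum frequency: 4

4


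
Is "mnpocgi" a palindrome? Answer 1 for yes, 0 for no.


Input: mnpocgi
Reversed: igcopnm
  Compare pos 0 ('m') with pos 6 ('i'): MISMATCH
  Compare pos 1 ('n') with pos 5 ('g'): MISMATCH
  Compare pos 2 ('p') with pos 4 ('c'): MISMATCH
Result: not a palindrome

0


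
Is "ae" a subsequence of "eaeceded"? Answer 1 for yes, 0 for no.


Check if "ae" is a subsequence of "eaeceded"
Greedy scan:
  Position 0 ('e'): no match needed
  Position 1 ('a'): matches sub[0] = 'a'
  Position 2 ('e'): matches sub[1] = 'e'
  Position 3 ('c'): no match needed
  Position 4 ('e'): no match needed
  Position 5 ('d'): no match needed
  Position 6 ('e'): no match needed
  Position 7 ('d'): no match needed
All 2 characters matched => is a subsequence

1


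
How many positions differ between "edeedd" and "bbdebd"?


Comparing "edeedd" and "bbdebd" position by position:
  Position 0: 'e' vs 'b' => DIFFER
  Position 1: 'd' vs 'b' => DIFFER
  Position 2: 'e' vs 'd' => DIFFER
  Position 3: 'e' vs 'e' => same
  Position 4: 'd' vs 'b' => DIFFER
  Position 5: 'd' vs 'd' => same
Positions that differ: 4

4


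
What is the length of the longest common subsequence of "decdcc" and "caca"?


LCS of "decdcc" and "caca"
DP table:
           c    a    c    a
      0    0    0    0    0
  d   0    0    0    0    0
  e   0    0    0    0    0
  c   0    1    1    1    1
  d   0    1    1    1    1
  c   0    1    1    2    2
  c   0    1    1    2    2
LCS length = dp[6][4] = 2

2


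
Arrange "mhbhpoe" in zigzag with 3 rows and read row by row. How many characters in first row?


Zigzag "mhbhpoe" into 3 rows:
Placing characters:
  'm' => row 0
  'h' => row 1
  'b' => row 2
  'h' => row 1
  'p' => row 0
  'o' => row 1
  'e' => row 2
Rows:
  Row 0: "mp"
  Row 1: "hho"
  Row 2: "be"
First row length: 2

2


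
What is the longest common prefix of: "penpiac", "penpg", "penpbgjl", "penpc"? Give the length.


Words: penpiac, penpg, penpbgjl, penpc
  Position 0: all 'p' => match
  Position 1: all 'e' => match
  Position 2: all 'n' => match
  Position 3: all 'p' => match
  Position 4: ('i', 'g', 'b', 'c') => mismatch, stop
LCP = "penp" (length 4)

4


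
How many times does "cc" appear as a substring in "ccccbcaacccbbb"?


Searching for "cc" in "ccccbcaacccbbb"
Scanning each position:
  Position 0: "cc" => MATCH
  Position 1: "cc" => MATCH
  Position 2: "cc" => MATCH
  Position 3: "cb" => no
  Position 4: "bc" => no
  Position 5: "ca" => no
  Position 6: "aa" => no
  Position 7: "ac" => no
  Position 8: "cc" => MATCH
  Position 9: "cc" => MATCH
  Position 10: "cb" => no
  Position 11: "bb" => no
  Position 12: "bb" => no
Total occurrences: 5

5


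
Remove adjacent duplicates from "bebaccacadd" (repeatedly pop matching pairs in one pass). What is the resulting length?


Input: bebaccacadd
Stack-based adjacent duplicate removal:
  Read 'b': push. Stack: b
  Read 'e': push. Stack: be
  Read 'b': push. Stack: beb
  Read 'a': push. Stack: beba
  Read 'c': push. Stack: bebac
  Read 'c': matches stack top 'c' => pop. Stack: beba
  Read 'a': matches stack top 'a' => pop. Stack: beb
  Read 'c': push. Stack: bebc
  Read 'a': push. Stack: bebca
  Read 'd': push. Stack: bebcad
  Read 'd': matches stack top 'd' => pop. Stack: bebca
Final stack: "bebca" (length 5)

5


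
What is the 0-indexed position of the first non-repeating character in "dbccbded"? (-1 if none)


Input: dbccbded
Character frequencies:
  'b': 2
  'c': 2
  'd': 3
  'e': 1
Scanning left to right for freq == 1:
  Position 0 ('d'): freq=3, skip
  Position 1 ('b'): freq=2, skip
  Position 2 ('c'): freq=2, skip
  Position 3 ('c'): freq=2, skip
  Position 4 ('b'): freq=2, skip
  Position 5 ('d'): freq=3, skip
  Position 6 ('e'): unique! => answer = 6

6


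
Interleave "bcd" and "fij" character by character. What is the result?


Interleaving "bcd" and "fij":
  Position 0: 'b' from first, 'f' from second => "bf"
  Position 1: 'c' from first, 'i' from second => "ci"
  Position 2: 'd' from first, 'j' from second => "dj"
Result: bfcidj

bfcidj


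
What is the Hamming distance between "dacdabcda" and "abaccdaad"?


Comparing "dacdabcda" and "abaccdaad" position by position:
  Position 0: 'd' vs 'a' => differ
  Position 1: 'a' vs 'b' => differ
  Position 2: 'c' vs 'a' => differ
  Position 3: 'd' vs 'c' => differ
  Position 4: 'a' vs 'c' => differ
  Position 5: 'b' vs 'd' => differ
  Position 6: 'c' vs 'a' => differ
  Position 7: 'd' vs 'a' => differ
  Position 8: 'a' vs 'd' => differ
Total differences (Hamming distance): 9

9


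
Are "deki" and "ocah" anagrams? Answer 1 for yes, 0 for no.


Strings: "deki", "ocah"
Sorted first:  deik
Sorted second: acho
Differ at position 0: 'd' vs 'a' => not anagrams

0


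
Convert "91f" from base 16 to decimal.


Input: "91f" in base 16
Positional expansion:
  Digit '9' (value 9) x 16^2 = 2304
  Digit '1' (value 1) x 16^1 = 16
  Digit 'f' (value 15) x 16^0 = 15
Sum = 2335

2335


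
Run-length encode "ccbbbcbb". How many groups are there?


Input: ccbbbcbb
Scanning for consecutive runs:
  Group 1: 'c' x 2 (positions 0-1)
  Group 2: 'b' x 3 (positions 2-4)
  Group 3: 'c' x 1 (positions 5-5)
  Group 4: 'b' x 2 (positions 6-7)
Total groups: 4

4


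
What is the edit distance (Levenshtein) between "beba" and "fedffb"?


Computing edit distance: "beba" -> "fedffb"
DP table:
           f    e    d    f    f    b
      0    1    2    3    4    5    6
  b   1    1    2    3    4    5    5
  e   2    2    1    2    3    4    5
  b   3    3    2    2    3    4    4
  a   4    4    3    3    3    4    5
Edit distance = dp[4][6] = 5

5


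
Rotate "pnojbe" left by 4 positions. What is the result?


Input: "pnojbe", rotate left by 4
First 4 characters: "pnoj"
Remaining characters: "be"
Concatenate remaining + first: "be" + "pnoj" = "bepnoj"

bepnoj


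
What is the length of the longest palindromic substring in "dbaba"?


Input: "dbaba"
Checking substrings for palindromes:
  [1:4] "bab" (len 3) => palindrome
  [2:5] "aba" (len 3) => palindrome
Longest palindromic substring: "bab" with length 3

3


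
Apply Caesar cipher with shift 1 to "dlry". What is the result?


Caesar cipher: shift "dlry" by 1
  'd' (pos 3) + 1 = pos 4 = 'e'
  'l' (pos 11) + 1 = pos 12 = 'm'
  'r' (pos 17) + 1 = pos 18 = 's'
  'y' (pos 24) + 1 = pos 25 = 'z'
Result: emsz

emsz


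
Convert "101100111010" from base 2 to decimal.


Input: "101100111010" in base 2
Positional expansion:
  Digit '1' (value 1) x 2^11 = 2048
  Digit '0' (value 0) x 2^10 = 0
  Digit '1' (value 1) x 2^9 = 512
  Digit '1' (value 1) x 2^8 = 256
  Digit '0' (value 0) x 2^7 = 0
  Digit '0' (value 0) x 2^6 = 0
  Digit '1' (value 1) x 2^5 = 32
  Digit '1' (value 1) x 2^4 = 16
  Digit '1' (value 1) x 2^3 = 8
  Digit '0' (value 0) x 2^2 = 0
  Digit '1' (value 1) x 2^1 = 2
  Digit '0' (value 0) x 2^0 = 0
Sum = 2874

2874


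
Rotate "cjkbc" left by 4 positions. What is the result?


Input: "cjkbc", rotate left by 4
First 4 characters: "cjkb"
Remaining characters: "c"
Concatenate remaining + first: "c" + "cjkb" = "ccjkb"

ccjkb


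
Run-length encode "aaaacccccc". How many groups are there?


Input: aaaacccccc
Scanning for consecutive runs:
  Group 1: 'a' x 4 (positions 0-3)
  Group 2: 'c' x 6 (positions 4-9)
Total groups: 2

2


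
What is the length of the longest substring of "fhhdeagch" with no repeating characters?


Input: "fhhdeagch"
Sliding window (track last position of each char):
  Position 0 ('f'): window [0,0] length 1 -- new best
  Position 1 ('h'): window [0,1] length 2 -- new best
  Position 2 ('h'): repeat (last at 1), move window start to 2
  Position 2 ('h'): window [2,2] length 1
  Position 3 ('d'): window [2,3] length 2
  Position 4 ('e'): window [2,4] length 3 -- new best
  Position 5 ('a'): window [2,5] length 4 -- new best
  Position 6 ('g'): window [2,6] length 5 -- new best
  Position 7 ('c'): window [2,7] length 6 -- new best
  Position 8 ('h'): repeat (last at 2), move window start to 3
  Position 8 ('h'): window [3,8] length 6
Longest substring with no repeats: "hdeagc" with length 6

6


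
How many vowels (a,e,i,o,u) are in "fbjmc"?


Input: fbjmc
Checking each character:
  'f' at position 0: consonant
  'b' at position 1: consonant
  'j' at position 2: consonant
  'm' at position 3: consonant
  'c' at position 4: consonant
Total vowels: 0

0


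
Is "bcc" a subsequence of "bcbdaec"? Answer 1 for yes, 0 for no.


Check if "bcc" is a subsequence of "bcbdaec"
Greedy scan:
  Position 0 ('b'): matches sub[0] = 'b'
  Position 1 ('c'): matches sub[1] = 'c'
  Position 2 ('b'): no match needed
  Position 3 ('d'): no match needed
  Position 4 ('a'): no match needed
  Position 5 ('e'): no match needed
  Position 6 ('c'): matches sub[2] = 'c'
All 3 characters matched => is a subsequence

1


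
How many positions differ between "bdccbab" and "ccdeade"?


Comparing "bdccbab" and "ccdeade" position by position:
  Position 0: 'b' vs 'c' => DIFFER
  Position 1: 'd' vs 'c' => DIFFER
  Position 2: 'c' vs 'd' => DIFFER
  Position 3: 'c' vs 'e' => DIFFER
  Position 4: 'b' vs 'a' => DIFFER
  Position 5: 'a' vs 'd' => DIFFER
  Position 6: 'b' vs 'e' => DIFFER
Positions that differ: 7

7


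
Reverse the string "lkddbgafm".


Input: lkddbgafm
Reading characters right to left:
  Position 8: 'm'
  Position 7: 'f'
  Position 6: 'a'
  Position 5: 'g'
  Position 4: 'b'
  Position 3: 'd'
  Position 2: 'd'
  Position 1: 'k'
  Position 0: 'l'
Reversed: mfagbddkl

mfagbddkl


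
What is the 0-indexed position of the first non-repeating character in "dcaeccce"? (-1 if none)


Input: dcaeccce
Character frequencies:
  'a': 1
  'c': 4
  'd': 1
  'e': 2
Scanning left to right for freq == 1:
  Position 0 ('d'): unique! => answer = 0

0


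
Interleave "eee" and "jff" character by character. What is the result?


Interleaving "eee" and "jff":
  Position 0: 'e' from first, 'j' from second => "ej"
  Position 1: 'e' from first, 'f' from second => "ef"
  Position 2: 'e' from first, 'f' from second => "ef"
Result: ejefef

ejefef


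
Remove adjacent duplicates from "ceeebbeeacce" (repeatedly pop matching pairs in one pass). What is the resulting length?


Input: ceeebbeeacce
Stack-based adjacent duplicate removal:
  Read 'c': push. Stack: c
  Read 'e': push. Stack: ce
  Read 'e': matches stack top 'e' => pop. Stack: c
  Read 'e': push. Stack: ce
  Read 'b': push. Stack: ceb
  Read 'b': matches stack top 'b' => pop. Stack: ce
  Read 'e': matches stack top 'e' => pop. Stack: c
  Read 'e': push. Stack: ce
  Read 'a': push. Stack: cea
  Read 'c': push. Stack: ceac
  Read 'c': matches stack top 'c' => pop. Stack: cea
  Read 'e': push. Stack: ceae
Final stack: "ceae" (length 4)

4


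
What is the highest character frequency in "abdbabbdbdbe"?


Input: abdbabbdbdbe
Character counts:
  'a': 2
  'b': 6
  'd': 3
  'e': 1
Maximum frequency: 6

6


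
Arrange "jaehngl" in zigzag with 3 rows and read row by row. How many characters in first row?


Zigzag "jaehngl" into 3 rows:
Placing characters:
  'j' => row 0
  'a' => row 1
  'e' => row 2
  'h' => row 1
  'n' => row 0
  'g' => row 1
  'l' => row 2
Rows:
  Row 0: "jn"
  Row 1: "ahg"
  Row 2: "el"
First row length: 2

2


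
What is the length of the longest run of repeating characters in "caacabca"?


Input: "caacabca"
Scanning for longest run:
  Position 1 ('a'): new char, reset run to 1
  Position 2 ('a'): continues run of 'a', length=2
  Position 3 ('c'): new char, reset run to 1
  Position 4 ('a'): new char, reset run to 1
  Position 5 ('b'): new char, reset run to 1
  Position 6 ('c'): new char, reset run to 1
  Position 7 ('a'): new char, reset run to 1
Longest run: 'a' with length 2

2


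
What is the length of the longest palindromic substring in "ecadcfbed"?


Input: "ecadcfbed"
Checking substrings for palindromes:
  No multi-char palindromic substrings found
Longest palindromic substring: "e" with length 1

1
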